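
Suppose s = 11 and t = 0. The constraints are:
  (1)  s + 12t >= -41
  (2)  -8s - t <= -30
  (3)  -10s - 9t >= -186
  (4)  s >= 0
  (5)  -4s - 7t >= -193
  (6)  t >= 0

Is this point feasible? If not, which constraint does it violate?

(1): 11 ≥ -41 ✓
(2): -88 ≤ -30 ✓
(3): -110 ≥ -186 ✓
(4): 11 ≥ 0 ✓
(5): -44 ≥ -193 ✓
(6): 0 ≥ 0 ✓

feasible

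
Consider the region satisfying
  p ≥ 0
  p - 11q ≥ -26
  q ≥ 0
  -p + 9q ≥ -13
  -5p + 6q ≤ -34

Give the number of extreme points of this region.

4

Pairwise boundary intersections that survive every other constraint:
  (377/2, 39/2)
  (530/49, 164/49)
  (13, 0)
  (34/5, 0)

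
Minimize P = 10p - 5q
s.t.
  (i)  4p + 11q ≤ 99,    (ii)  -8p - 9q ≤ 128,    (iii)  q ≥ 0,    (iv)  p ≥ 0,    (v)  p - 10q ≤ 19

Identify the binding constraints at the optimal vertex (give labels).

(i) and (iv)

Vertices and P = 10p - 5q:
  (0, 9) → P = -45
  (1199/51, 23/51) → P = 11875/51
  (0, 0) → P = 0
  (19, 0) → P = 190

The minimum is at (0, 9). Substituting into each constraint, equality holds for (i) and (iv); the remaining constraints have slack.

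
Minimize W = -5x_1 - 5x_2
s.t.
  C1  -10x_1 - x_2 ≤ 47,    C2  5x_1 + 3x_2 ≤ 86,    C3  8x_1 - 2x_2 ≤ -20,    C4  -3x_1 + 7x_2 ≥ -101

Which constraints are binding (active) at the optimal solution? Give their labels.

Feasible corners and W = -5x_1 - 5x_2:
  (-227/25, 219/5) → W = -868/5
  (-57/14, -44/7) → W = 725/14
  (56/17, 394/17) → W = -2250/17

The minimum is at (-227/25, 219/5). Substituting into each constraint, equality holds for C1 and C2; the remaining constraints have slack.

C1 and C2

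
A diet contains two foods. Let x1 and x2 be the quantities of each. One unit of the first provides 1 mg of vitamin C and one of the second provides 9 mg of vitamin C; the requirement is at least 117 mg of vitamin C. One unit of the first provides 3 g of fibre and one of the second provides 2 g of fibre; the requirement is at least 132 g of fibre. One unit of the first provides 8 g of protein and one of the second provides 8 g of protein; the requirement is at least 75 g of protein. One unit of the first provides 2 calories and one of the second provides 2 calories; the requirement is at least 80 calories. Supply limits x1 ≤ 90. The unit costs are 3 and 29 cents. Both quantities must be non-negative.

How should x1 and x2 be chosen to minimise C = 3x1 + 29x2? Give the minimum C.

Extreme points and C = 3x1 + 29x2:
  (0, 66) → C = 1914
  (954/25, 219/25) → C = 9213/25
  (90, 3) → C = 357
The feasible region is unbounded (it extends along (0, 1)), but C strictly increases along every unbounded feasible direction, so there is no improving ray and the minimum is attained at a vertex.

The binding constraints are x1 + 9x2 = 117 and x1 = 90.
Solving simultaneously gives x1 = 90, x2 = 3.

x1 = 90, x2 = 3, minimum C = 357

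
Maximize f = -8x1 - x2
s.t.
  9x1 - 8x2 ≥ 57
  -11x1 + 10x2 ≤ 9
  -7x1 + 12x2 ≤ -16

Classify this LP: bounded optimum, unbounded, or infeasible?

unbounded

From the feasible point (139/13, 255/52), moving in the direction (-8, -9) keeps every constraint satisfied while f increases without bound.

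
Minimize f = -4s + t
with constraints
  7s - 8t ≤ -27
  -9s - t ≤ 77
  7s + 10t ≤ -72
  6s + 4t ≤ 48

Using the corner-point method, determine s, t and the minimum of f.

Vertices and f = -4s + t:
  (-643/79, -296/79) → f = 2276/79
  (-47/7, -5/2) → f = 341/14
  (-698/83, -109/83) → f = 2683/83

The optimum lies where 7s - 8t = -27 and 7s + 10t = -72.
Solving simultaneously gives s = -47/7, t = -5/2.

s = -47/7, t = -5/2, minimum f = 341/14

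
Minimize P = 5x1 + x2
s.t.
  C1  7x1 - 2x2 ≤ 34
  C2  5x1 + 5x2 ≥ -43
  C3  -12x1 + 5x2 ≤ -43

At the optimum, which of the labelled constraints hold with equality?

Corner points and P = 5x1 + x2:
  (28/15, -157/15) → P = -17/15
  (84/11, 107/11) → P = 527/11
  (0, -43/5) → P = -43/5

The minimum is at (0, -43/5). Substituting into each constraint, equality holds for C2 and C3; the remaining constraints have slack.

C2 and C3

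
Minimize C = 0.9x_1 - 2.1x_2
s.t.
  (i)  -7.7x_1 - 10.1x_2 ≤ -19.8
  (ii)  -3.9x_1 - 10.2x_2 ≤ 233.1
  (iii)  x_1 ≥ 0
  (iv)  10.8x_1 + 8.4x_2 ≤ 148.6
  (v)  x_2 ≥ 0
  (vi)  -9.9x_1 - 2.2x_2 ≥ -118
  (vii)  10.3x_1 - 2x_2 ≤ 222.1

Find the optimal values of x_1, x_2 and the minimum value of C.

Vertices and C = 0.9x_1 - 2.1x_2:
  (0, 198/101) → C = -2079/505
  (18/7, 0) → C = 81/35
  (0, 743/42) → C = -743/20
  (16607/1485, 1093/330) → C = 10261/3300
  (1180/99, 0) → C = 118/11

The optimum lies where x_1 = 0 and 10.8x_1 + 8.4x_2 = 148.6.
Solving simultaneously gives x_1 = 0, x_2 = 743/42.

x_1 = 0, x_2 = 743/42, minimum C = -743/20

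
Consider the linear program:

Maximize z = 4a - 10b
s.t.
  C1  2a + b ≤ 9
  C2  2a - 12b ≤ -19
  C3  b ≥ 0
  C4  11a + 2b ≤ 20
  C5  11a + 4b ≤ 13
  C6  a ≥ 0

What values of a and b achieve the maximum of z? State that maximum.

a = 4/7, b = 47/28, maximum z = -29/2

Vertices and z = 4a - 10b:
  (4/7, 47/28) → z = -29/2
  (0, 19/12) → z = -95/6
  (0, 13/4) → z = -65/2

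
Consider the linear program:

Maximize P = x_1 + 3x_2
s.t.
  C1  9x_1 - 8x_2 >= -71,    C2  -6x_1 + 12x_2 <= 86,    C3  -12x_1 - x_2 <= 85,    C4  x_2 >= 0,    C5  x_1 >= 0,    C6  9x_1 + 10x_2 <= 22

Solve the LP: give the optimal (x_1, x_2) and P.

x_1 = 0, x_2 = 11/5, maximum P = 33/5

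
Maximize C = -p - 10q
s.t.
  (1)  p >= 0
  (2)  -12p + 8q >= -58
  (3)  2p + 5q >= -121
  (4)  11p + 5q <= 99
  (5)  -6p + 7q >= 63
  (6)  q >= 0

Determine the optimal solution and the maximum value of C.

p = 0, q = 9, maximum C = -90

Feasible corners and C = -p - 10q:
  (0, 99/5) → C = -198
  (0, 9) → C = -90
  (378/107, 1287/107) → C = -13248/107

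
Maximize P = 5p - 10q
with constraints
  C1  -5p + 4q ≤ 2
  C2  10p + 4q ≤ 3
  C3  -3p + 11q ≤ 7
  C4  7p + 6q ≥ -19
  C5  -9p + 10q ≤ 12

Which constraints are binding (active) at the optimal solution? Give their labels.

Corner points and P = 5p - 10q:
  (1/15, 7/12) → P = -11/2
  (-44/29, -81/58) → P = 185/29
  (47/16, -211/32) → P = 645/8

The maximum is at (47/16, -211/32). Substituting into each constraint, equality holds for C2 and C4; the remaining constraints have slack.

C2 and C4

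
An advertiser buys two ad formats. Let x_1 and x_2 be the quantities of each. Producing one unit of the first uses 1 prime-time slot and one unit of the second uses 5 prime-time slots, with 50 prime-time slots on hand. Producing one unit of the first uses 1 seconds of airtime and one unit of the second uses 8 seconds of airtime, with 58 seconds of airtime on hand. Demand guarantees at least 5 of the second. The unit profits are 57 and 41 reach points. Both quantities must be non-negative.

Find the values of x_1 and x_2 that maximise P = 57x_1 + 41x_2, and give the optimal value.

x_1 = 18, x_2 = 5, maximum P = 1231

Vertices and P = 57x_1 + 41x_2:
  (0, 29/4) → P = 1189/4
  (0, 5) → P = 205
  (18, 5) → P = 1231

The optimum lies where x_1 + 8x_2 = 58 and x_2 = 5.
Solving simultaneously gives x_1 = 18, x_2 = 5.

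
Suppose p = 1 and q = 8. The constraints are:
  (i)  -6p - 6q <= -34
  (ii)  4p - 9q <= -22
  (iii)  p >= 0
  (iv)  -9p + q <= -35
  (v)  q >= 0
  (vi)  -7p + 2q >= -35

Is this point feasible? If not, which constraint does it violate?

not feasible — violates (iv)

Constraint (iv): -9p + q = -1, which is not ≤ -35. All other constraints are satisfied.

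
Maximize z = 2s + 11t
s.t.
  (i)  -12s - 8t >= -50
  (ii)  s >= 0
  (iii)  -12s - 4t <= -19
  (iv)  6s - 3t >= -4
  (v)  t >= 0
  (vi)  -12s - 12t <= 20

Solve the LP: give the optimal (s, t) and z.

s = 59/42, t = 29/7, maximum z = 1016/21

At the optimal vertex, -12s - 8t = -50 and 6s - 3t = -4.
Solving simultaneously gives s = 59/42, t = 29/7.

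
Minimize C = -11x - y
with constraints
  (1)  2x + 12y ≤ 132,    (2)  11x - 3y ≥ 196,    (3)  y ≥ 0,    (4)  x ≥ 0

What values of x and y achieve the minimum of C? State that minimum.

At the optimal vertex, 2x + 12y = 132 and y = 0.
Solving simultaneously gives x = 66, y = 0.

x = 66, y = 0, minimum C = -726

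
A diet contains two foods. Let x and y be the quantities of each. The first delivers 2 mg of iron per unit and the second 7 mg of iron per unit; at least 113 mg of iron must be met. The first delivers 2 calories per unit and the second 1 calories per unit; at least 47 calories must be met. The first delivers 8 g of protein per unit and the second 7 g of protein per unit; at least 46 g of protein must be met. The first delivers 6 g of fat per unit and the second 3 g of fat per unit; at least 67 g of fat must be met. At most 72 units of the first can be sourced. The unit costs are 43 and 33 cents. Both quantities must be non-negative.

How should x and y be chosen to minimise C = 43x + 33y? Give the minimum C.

Corner points and C = 43x + 33y:
  (0, 47) → C = 1551
  (113/2, 0) → C = 4859/2
  (72, 0) → C = 3096
  (18, 11) → C = 1137
The feasible region is unbounded (it extends along (0, 1)), but C strictly increases along every unbounded feasible direction, so there is no improving ray and the minimum is attained at a vertex.

At the optimal vertex, 2x + 7y = 113 and 2x + y = 47.
Solving simultaneously gives x = 18, y = 11.

x = 18, y = 11, minimum C = 1137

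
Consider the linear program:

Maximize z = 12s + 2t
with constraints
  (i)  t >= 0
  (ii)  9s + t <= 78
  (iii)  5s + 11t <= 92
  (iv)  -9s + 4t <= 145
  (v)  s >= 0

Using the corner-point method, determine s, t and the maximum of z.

Corner points and z = 12s + 2t:
  (26/3, 0) → z = 104
  (0, 0) → z = 0
  (383/47, 219/47) → z = 5034/47
  (0, 92/11) → z = 184/11

The optimum lies where 9s + t = 78 and 5s + 11t = 92.
Solving simultaneously gives s = 383/47, t = 219/47.

s = 383/47, t = 219/47, maximum z = 5034/47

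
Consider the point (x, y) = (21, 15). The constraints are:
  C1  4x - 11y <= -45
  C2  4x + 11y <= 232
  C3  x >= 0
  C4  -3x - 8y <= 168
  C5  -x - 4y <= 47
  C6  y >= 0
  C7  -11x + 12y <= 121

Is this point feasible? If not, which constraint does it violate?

not feasible — violates C2

Constraint C2: 4x + 11y = 249, which is not ≤ 232. All other constraints are satisfied.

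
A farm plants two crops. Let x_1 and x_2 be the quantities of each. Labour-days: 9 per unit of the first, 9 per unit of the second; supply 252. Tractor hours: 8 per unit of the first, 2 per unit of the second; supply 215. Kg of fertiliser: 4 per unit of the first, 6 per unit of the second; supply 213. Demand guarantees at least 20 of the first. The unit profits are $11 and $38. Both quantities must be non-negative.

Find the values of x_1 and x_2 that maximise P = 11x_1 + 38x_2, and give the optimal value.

x_1 = 20, x_2 = 8, maximum P = 524

Feasible corners and P = 11x_1 + 38x_2:
  (215/8, 0) → P = 2365/8
  (20, 0) → P = 220
  (53/2, 3/2) → P = 697/2
  (20, 8) → P = 524

At the optimal vertex, 9x_1 + 9x_2 = 252 and x_1 = 20.
Solving simultaneously gives x_1 = 20, x_2 = 8.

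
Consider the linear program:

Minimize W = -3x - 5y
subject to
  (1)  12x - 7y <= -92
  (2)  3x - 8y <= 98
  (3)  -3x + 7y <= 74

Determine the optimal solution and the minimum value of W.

Feasible corners and W = -3x - 5y:
  (-474/25, -484/25) → W = 3842/25
  (-2, 68/7) → W = -298/7
  (-426, -172) → W = 2138

x = -2, y = 68/7, minimum W = -298/7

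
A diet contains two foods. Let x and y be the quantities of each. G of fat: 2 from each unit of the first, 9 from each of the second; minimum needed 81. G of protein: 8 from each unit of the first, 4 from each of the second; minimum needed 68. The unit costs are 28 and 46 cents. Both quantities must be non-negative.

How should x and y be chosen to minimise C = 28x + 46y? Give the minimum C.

Extreme points and C = 28x + 46y:
  (0, 17) → C = 782
  (81/2, 0) → C = 1134
  (9/2, 8) → C = 494
The feasible region is unbounded (it extends along (0, 1), (1, 0)), but C strictly increases along every unbounded feasible direction, so there is no improving ray and the minimum is attained at a vertex.

At the optimal vertex, 2x + 9y = 81 and 8x + 4y = 68.
Solving simultaneously gives x = 9/2, y = 8.

x = 9/2, y = 8, minimum C = 494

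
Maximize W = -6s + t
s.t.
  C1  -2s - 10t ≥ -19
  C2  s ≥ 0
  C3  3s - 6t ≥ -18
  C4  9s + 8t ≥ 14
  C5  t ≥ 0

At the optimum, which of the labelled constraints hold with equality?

Corner points and W = -6s + t:
  (0, 19/10) → W = 19/10
  (19/2, 0) → W = -57
  (0, 7/4) → W = 7/4
  (14/9, 0) → W = -28/3

The maximum is at (0, 19/10). Substituting into each constraint, equality holds for C1 and C2; the remaining constraints have slack.

C1 and C2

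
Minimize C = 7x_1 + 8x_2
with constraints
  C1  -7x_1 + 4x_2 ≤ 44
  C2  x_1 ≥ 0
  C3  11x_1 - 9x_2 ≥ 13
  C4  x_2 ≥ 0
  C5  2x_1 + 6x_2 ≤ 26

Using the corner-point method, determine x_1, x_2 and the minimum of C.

Vertices and C = 7x_1 + 8x_2:
  (13/11, 0) → C = 91/11
  (26/7, 65/21) → C = 1066/21
  (13, 0) → C = 91

At the optimal vertex, 11x_1 - 9x_2 = 13 and x_2 = 0.
Solving simultaneously gives x_1 = 13/11, x_2 = 0.

x_1 = 13/11, x_2 = 0, minimum C = 91/11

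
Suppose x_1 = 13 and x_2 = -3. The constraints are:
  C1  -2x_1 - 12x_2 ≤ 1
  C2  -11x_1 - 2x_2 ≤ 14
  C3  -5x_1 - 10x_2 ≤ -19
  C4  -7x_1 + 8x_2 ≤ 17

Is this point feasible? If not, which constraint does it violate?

Constraint C1: -2x_1 - 12x_2 = 10, which is not ≤ 1. All other constraints are satisfied.

not feasible — violates C1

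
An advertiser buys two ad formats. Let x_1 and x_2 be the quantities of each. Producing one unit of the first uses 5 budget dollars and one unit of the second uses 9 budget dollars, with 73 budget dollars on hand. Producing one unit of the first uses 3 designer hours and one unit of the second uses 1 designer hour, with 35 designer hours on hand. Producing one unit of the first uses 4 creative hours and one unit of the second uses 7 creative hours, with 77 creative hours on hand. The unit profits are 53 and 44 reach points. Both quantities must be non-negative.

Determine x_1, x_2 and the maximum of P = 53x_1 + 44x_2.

Feasible corners and P = 53x_1 + 44x_2:
  (0, 0) → P = 0
  (0, 73/9) → P = 3212/9
  (35/3, 0) → P = 1855/3
  (11, 2) → P = 671

At the optimal vertex, 5x_1 + 9x_2 = 73 and 3x_1 + x_2 = 35.
Solving simultaneously gives x_1 = 11, x_2 = 2.

x_1 = 11, x_2 = 2, maximum P = 671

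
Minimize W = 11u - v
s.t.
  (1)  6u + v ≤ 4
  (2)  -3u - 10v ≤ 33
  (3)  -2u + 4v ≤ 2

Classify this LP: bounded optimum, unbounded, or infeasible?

Extreme points and W = 11u - v:
  (73/57, -70/19) → W = 1013/57
  (7/13, 10/13) → W = 67/13
  (-19/4, -15/8) → W = -403/8
The feasible region has finitely many vertices and no improving ray; the minimum is -403/8 at (-19/4, -15/8).

bounded optimum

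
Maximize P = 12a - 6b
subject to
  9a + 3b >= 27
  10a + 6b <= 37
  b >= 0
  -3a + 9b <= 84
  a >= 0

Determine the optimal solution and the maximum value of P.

Vertices and P = 12a - 6b:
  (17/8, 21/8) → P = 39/4
  (3, 0) → P = 36
  (37/10, 0) → P = 222/5

The optimum lies where 10a + 6b = 37 and b = 0.
Solving simultaneously gives a = 37/10, b = 0.

a = 37/10, b = 0, maximum P = 222/5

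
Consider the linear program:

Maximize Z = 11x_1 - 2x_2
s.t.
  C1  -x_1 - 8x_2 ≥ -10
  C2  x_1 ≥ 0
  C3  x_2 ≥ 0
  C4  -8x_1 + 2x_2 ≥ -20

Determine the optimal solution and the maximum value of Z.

Feasible corners and Z = 11x_1 - 2x_2:
  (0, 5/4) → Z = -5/2
  (30/11, 10/11) → Z = 310/11
  (0, 0) → Z = 0
  (5/2, 0) → Z = 55/2

At the optimal vertex, -x_1 - 8x_2 = -10 and -8x_1 + 2x_2 = -20.
Solving simultaneously gives x_1 = 30/11, x_2 = 10/11.

x_1 = 30/11, x_2 = 10/11, maximum Z = 310/11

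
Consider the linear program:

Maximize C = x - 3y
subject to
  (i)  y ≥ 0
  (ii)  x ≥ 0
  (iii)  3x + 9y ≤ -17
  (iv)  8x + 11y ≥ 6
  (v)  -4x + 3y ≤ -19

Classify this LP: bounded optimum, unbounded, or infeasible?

infeasible

The boundaries y = 0 and -4x + 3y = -19 meet at (19/4, 0), but that point violates 3x + 9y ≤ -17. Every candidate vertex is excluded by some other constraint, so the feasible region is empty.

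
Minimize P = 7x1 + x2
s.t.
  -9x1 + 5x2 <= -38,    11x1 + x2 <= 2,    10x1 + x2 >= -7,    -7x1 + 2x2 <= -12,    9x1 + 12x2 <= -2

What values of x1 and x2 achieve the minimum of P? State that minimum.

x1 = 9, x2 = -97, minimum P = -34

Vertices and P = 7x1 + x2:
  (3/4, -25/4) → P = -1
  (3/59, -443/59) → P = -422/59
  (9, -97) → P = -34

At the optimal vertex, 11x1 + x2 = 2 and 10x1 + x2 = -7.
Solving simultaneously gives x1 = 9, x2 = -97.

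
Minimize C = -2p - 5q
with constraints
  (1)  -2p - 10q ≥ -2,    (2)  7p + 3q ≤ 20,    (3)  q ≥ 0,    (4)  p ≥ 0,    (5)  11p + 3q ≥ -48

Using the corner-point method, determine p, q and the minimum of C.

p = 1, q = 0, minimum C = -2

Corner points and C = -2p - 5q:
  (1, 0) → C = -2
  (0, 1/5) → C = -1
  (0, 0) → C = 0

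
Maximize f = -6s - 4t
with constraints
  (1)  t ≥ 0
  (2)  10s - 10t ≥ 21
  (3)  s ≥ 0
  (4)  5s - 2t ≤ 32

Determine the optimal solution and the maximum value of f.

Feasible corners and f = -6s - 4t:
  (21/10, 0) → f = -63/5
  (32/5, 0) → f = -192/5
  (139/15, 43/6) → f = -1264/15

The optimum lies where t = 0 and 10s - 10t = 21.
Solving simultaneously gives s = 21/10, t = 0.

s = 21/10, t = 0, maximum f = -63/5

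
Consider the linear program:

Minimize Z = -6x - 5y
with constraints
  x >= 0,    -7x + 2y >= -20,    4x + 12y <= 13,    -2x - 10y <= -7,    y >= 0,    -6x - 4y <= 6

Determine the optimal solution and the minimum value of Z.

Corner points and Z = -6x - 5y:
  (0, 13/12) → Z = -65/12
  (0, 7/10) → Z = -7/2
  (23/8, 1/8) → Z = -143/8

The optimum lies where 4x + 12y = 13 and -2x - 10y = -7.
Solving simultaneously gives x = 23/8, y = 1/8.

x = 23/8, y = 1/8, minimum Z = -143/8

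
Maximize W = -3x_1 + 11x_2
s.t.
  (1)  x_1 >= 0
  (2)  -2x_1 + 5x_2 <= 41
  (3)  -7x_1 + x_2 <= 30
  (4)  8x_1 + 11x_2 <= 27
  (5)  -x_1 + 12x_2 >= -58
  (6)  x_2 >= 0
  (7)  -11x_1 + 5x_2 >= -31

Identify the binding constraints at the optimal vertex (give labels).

(1) and (4)

Corner points and W = -3x_1 + 11x_2:
  (0, 27/11) → W = 27
  (0, 0) → W = 0
  (68/23, 7/23) → W = -127/23
  (31/11, 0) → W = -93/11

The maximum is at (0, 27/11). Substituting into each constraint, equality holds for (1) and (4); the remaining constraints have slack.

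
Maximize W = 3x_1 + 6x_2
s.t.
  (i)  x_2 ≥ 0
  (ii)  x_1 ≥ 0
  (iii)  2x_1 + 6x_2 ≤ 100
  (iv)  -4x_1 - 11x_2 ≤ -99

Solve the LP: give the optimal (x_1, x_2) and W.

Vertices and W = 3x_1 + 6x_2:
  (50, 0) → W = 150
  (99/4, 0) → W = 297/4
  (0, 50/3) → W = 100
  (0, 9) → W = 54

x_1 = 50, x_2 = 0, maximum W = 150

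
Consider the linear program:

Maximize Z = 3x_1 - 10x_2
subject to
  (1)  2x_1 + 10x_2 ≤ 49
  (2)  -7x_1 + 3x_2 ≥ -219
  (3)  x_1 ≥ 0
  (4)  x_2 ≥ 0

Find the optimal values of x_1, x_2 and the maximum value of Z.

x_1 = 49/2, x_2 = 0, maximum Z = 147/2

Corner points and Z = 3x_1 - 10x_2:
  (0, 49/10) → Z = -49
  (49/2, 0) → Z = 147/2
  (0, 0) → Z = 0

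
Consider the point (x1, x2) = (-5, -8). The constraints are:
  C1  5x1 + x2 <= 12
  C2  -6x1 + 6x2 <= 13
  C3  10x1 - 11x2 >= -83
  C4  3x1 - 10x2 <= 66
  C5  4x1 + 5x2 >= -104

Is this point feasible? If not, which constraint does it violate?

C1: -33 ≤ 12 ✓
C2: -18 ≤ 13 ✓
C3: 38 ≥ -83 ✓
C4: 65 ≤ 66 ✓
C5: -60 ≥ -104 ✓

feasible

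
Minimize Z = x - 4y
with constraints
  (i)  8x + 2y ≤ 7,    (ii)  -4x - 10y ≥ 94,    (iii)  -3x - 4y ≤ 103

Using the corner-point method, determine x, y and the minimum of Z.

Corner points and Z = x - 4y:
  (43/12, -65/6) → Z = 563/12
  (9, -65/2) → Z = 139
  (-327/7, 65/7) → Z = -587/7

The optimum lies where -4x - 10y = 94 and -3x - 4y = 103.
Solving simultaneously gives x = -327/7, y = 65/7.

x = -327/7, y = 65/7, minimum Z = -587/7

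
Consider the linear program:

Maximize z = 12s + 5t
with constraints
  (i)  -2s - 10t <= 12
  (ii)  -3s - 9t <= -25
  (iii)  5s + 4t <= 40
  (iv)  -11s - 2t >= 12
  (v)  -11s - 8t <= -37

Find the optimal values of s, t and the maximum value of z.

s = -64/17, t = 250/17, maximum z = 482/17

The binding constraints are 5s + 4t = 40 and -11s - 2t = 12.
Solving simultaneously gives s = -64/17, t = 250/17.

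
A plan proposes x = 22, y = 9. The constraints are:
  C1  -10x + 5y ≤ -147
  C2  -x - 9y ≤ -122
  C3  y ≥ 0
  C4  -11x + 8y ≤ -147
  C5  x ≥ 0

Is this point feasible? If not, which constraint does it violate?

Constraint C2: -x - 9y = -103, which is not ≤ -122. All other constraints are satisfied.

not feasible — violates C2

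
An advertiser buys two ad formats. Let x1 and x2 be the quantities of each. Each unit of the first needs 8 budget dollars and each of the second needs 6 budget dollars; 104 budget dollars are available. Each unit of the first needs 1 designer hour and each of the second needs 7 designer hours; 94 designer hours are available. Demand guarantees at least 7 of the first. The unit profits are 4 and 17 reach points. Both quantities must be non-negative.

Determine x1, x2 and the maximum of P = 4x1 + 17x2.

Corner points and P = 4x1 + 17x2:
  (13, 0) → P = 52
  (7, 0) → P = 28
  (7, 8) → P = 164

x1 = 7, x2 = 8, maximum P = 164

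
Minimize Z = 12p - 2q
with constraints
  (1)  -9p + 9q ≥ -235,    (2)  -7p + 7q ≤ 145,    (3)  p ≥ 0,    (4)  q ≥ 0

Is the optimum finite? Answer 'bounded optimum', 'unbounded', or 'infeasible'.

bounded optimum

Feasible corners and Z = 12p - 2q:
  (235/9, 0) → Z = 940/3
  (0, 145/7) → Z = -290/7
  (0, 0) → Z = 0
The feasible region has finitely many vertices and no improving ray; the minimum is -290/7 at (0, 145/7).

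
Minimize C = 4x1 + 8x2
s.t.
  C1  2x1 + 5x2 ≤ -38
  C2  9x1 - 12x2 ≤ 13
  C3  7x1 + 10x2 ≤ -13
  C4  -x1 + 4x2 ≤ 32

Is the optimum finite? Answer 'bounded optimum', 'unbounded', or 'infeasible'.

From the feasible point (-17/3, -16/3), moving in the direction (-4, -1) keeps every constraint satisfied while C decreases without bound.

unbounded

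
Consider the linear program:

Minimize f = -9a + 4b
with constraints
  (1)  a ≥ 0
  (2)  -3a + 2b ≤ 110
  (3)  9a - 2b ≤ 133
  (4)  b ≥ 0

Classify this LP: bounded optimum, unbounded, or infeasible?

bounded optimum

Vertices and f = -9a + 4b:
  (0, 55) → f = 220
  (0, 0) → f = 0
  (81/2, 463/4) → f = 197/2
  (133/9, 0) → f = -133
The feasible region has finitely many vertices and no improving ray; the minimum is -133 at (133/9, 0).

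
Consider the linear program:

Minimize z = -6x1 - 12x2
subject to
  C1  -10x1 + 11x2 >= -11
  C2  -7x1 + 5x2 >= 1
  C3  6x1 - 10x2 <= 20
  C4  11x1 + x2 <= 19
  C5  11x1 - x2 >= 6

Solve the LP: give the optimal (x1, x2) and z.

x1 = 25/22, x2 = 13/2, minimum z = -933/11

Vertices and z = -6x1 - 12x2:
  (47/31, 72/31) → z = -1146/31
  (31/48, 53/48) → z = -137/8
  (25/22, 13/2) → z = -933/11

The optimum lies where 11x1 + x2 = 19 and 11x1 - x2 = 6.
Solving simultaneously gives x1 = 25/22, x2 = 13/2.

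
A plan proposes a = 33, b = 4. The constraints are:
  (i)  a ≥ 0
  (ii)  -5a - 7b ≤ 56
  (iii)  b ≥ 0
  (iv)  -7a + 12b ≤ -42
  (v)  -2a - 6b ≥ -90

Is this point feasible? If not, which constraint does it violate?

(i): 33 ≥ 0 ✓
(ii): -193 ≤ 56 ✓
(iii): 4 ≥ 0 ✓
(iv): -183 ≤ -42 ✓
(v): -90 ≥ -90 ✓

feasible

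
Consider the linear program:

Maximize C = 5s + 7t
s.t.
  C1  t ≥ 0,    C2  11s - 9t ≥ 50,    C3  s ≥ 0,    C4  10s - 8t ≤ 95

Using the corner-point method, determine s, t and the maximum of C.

s = 455/2, t = 545/2, maximum C = 3045

Extreme points and C = 5s + 7t:
  (50/11, 0) → C = 250/11
  (19/2, 0) → C = 95/2
  (455/2, 545/2) → C = 3045

The optimum lies where 11s - 9t = 50 and 10s - 8t = 95.
Solving simultaneously gives s = 455/2, t = 545/2.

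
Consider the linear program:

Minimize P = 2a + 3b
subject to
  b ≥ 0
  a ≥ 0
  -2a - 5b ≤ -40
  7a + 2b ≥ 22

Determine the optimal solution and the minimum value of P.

Corner points and P = 2a + 3b:
  (20, 0) → P = 40
  (0, 11) → P = 33
  (30/31, 236/31) → P = 768/31
The feasible region is unbounded (it extends along (0, 1), (1, 0)), but P strictly increases along every unbounded feasible direction, so there is no improving ray and the minimum is attained at a vertex.

a = 30/31, b = 236/31, minimum P = 768/31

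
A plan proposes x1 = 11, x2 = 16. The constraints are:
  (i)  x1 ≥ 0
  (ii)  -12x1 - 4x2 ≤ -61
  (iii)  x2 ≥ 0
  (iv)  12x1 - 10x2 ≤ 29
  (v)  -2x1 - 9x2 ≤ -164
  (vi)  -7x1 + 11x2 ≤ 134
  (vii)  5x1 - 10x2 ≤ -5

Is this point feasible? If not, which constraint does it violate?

feasible

(i): 11 ≥ 0 ✓
(ii): -196 ≤ -61 ✓
(iii): 16 ≥ 0 ✓
(iv): -28 ≤ 29 ✓
(v): -166 ≤ -164 ✓
(vi): 99 ≤ 134 ✓
(vii): -105 ≤ -5 ✓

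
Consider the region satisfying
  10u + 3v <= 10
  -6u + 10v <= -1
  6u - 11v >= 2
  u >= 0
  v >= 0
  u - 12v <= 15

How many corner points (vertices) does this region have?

3

The feasible vertices (each the meet of two boundaries and inside every other half-plane) are:
  (29/32, 5/16)
  (1, 0)
  (1/3, 0)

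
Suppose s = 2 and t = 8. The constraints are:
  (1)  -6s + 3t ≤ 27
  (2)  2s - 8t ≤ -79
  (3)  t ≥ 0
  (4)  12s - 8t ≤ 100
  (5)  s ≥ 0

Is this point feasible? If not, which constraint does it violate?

not feasible — violates (2)

Constraint (2): 2s - 8t = -60, which is not ≤ -79. All other constraints are satisfied.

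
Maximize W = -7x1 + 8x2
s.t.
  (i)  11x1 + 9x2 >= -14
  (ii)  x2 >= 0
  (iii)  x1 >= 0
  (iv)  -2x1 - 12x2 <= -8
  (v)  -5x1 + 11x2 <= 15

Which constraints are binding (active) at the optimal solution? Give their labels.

(iii) and (v)

Corner points and W = -7x1 + 8x2:
  (4, 0) → W = -28
  (0, 2/3) → W = 16/3
  (0, 15/11) → W = 120/11
The feasible region is unbounded (it extends along (11, 5), (1, 0)), but W strictly decreases along every unbounded feasible direction, so there is no improving ray and the maximum is attained at a vertex.

The maximum is at (0, 15/11). Substituting into each constraint, equality holds for (iii) and (v); the remaining constraints have slack.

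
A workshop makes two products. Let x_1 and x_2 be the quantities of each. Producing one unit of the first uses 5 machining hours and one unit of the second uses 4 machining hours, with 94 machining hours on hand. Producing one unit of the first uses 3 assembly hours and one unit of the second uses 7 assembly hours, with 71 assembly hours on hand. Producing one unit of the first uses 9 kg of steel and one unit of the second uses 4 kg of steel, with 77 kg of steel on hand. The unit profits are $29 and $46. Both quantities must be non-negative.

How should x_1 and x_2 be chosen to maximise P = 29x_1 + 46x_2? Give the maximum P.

Vertices and P = 29x_1 + 46x_2:
  (0, 0) → P = 0
  (0, 71/7) → P = 3266/7
  (77/9, 0) → P = 2233/9
  (5, 8) → P = 513

x_1 = 5, x_2 = 8, maximum P = 513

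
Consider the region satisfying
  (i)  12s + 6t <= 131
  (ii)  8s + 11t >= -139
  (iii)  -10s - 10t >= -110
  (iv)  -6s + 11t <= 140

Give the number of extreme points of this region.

Of the 6 pairwise boundary intersections, those satisfying every inequality are:
  (325/12, -97/3)
  (65/6, 1/6)
  (-279/14, 13/7)
  (-19/17, 206/17)

4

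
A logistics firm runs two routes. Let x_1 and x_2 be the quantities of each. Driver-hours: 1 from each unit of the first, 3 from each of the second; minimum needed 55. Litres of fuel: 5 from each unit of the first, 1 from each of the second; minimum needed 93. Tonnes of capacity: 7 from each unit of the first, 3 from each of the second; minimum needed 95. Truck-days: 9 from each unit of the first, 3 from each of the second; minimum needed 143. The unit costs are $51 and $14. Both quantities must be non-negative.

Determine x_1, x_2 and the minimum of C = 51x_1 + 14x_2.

Feasible corners and C = 51x_1 + 14x_2:
  (0, 93) → C = 1302
  (55, 0) → C = 2805
  (16, 13) → C = 998
The feasible region is unbounded (it extends along (0, 1), (1, 0)), but C strictly increases along every unbounded feasible direction, so there is no improving ray and the minimum is attained at a vertex.

x_1 = 16, x_2 = 13, minimum C = 998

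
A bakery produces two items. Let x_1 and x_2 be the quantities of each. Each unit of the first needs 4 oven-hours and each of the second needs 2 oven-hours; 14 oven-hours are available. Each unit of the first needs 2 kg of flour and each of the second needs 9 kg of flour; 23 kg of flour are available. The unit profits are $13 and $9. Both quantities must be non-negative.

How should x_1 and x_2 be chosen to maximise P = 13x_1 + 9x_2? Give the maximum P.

Extreme points and P = 13x_1 + 9x_2:
  (0, 0) → P = 0
  (0, 23/9) → P = 23
  (7/2, 0) → P = 91/2
  (5/2, 2) → P = 101/2

The binding constraints are 4x_1 + 2x_2 = 14 and 2x_1 + 9x_2 = 23.
Solving simultaneously gives x_1 = 5/2, x_2 = 2.

x_1 = 5/2, x_2 = 2, maximum P = 101/2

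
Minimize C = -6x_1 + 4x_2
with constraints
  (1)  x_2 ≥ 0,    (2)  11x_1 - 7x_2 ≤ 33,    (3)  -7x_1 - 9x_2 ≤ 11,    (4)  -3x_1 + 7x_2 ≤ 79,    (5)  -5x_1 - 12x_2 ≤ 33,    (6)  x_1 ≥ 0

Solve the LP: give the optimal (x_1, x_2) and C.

Vertices and C = -6x_1 + 4x_2:
  (3, 0) → C = -18
  (0, 0) → C = 0
  (14, 121/7) → C = -104/7
  (0, 79/7) → C = 316/7

x_1 = 3, x_2 = 0, minimum C = -18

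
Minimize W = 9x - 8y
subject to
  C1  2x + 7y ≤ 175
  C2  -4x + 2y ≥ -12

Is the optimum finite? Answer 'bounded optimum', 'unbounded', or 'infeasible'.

From the feasible point (217/16, 169/8), moving in the direction (-7, 2) keeps every constraint satisfied while W decreases without bound.

unbounded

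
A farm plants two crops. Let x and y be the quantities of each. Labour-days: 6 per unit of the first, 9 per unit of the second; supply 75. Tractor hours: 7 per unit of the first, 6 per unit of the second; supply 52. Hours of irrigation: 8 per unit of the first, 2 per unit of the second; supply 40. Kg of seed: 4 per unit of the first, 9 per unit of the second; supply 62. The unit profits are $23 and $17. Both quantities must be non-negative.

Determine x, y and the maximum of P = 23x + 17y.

x = 4, y = 4, maximum P = 160

Vertices and P = 23x + 17y:
  (0, 0) → P = 0
  (0, 62/9) → P = 1054/9
  (5, 0) → P = 115
  (4, 4) → P = 160
  (32/13, 226/39) → P = 6050/39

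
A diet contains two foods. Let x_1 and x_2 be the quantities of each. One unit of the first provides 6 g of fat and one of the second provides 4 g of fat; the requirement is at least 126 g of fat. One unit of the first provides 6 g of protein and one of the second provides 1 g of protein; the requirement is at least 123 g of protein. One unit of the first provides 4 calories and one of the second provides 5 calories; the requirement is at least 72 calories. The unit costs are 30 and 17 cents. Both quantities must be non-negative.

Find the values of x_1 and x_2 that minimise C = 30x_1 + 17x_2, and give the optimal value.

The feasible region is unbounded (it extends along (0, 1), (1, 0)), but C strictly increases along every unbounded feasible direction, so there is no improving ray and the minimum is attained at a vertex.

The binding constraints are 6x_1 + 4x_2 = 126 and 6x_1 + x_2 = 123.
Solving simultaneously gives x_1 = 61/3, x_2 = 1.

x_1 = 61/3, x_2 = 1, minimum C = 627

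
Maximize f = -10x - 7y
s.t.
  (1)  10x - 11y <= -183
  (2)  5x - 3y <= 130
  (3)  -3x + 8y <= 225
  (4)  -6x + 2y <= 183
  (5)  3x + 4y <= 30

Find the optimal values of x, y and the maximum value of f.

Vertices and f = -10x - 7y:
  (-1647/46, -366/23) → f = 10797/23
  (-402/73, 849/73) → f = -1923/73
  (-169/7, 267/14) → f = 1511/14
  (-55/3, 85/4) → f = 415/12

x = -1647/46, y = -366/23, maximum f = 10797/23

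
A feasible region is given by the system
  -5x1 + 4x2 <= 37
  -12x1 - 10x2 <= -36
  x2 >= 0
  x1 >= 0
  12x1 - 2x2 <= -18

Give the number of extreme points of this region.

The feasible vertices (each the meet of two boundaries and inside every other half-plane) are:
  (0, 37/4)
  (1/19, 177/19)
  (0, 9)

3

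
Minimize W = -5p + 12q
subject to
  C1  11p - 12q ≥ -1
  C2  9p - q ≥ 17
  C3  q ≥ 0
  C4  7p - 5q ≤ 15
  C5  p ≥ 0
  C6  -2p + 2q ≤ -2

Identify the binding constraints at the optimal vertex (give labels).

C3 and C4

Vertices and W = -5p + 12q:
  (17/9, 0) → W = -85/9
  (2, 1) → W = 2
  (15/7, 0) → W = -75/7
  (5, 4) → W = 23

The minimum is at (15/7, 0). Substituting into each constraint, equality holds for C3 and C4; the remaining constraints have slack.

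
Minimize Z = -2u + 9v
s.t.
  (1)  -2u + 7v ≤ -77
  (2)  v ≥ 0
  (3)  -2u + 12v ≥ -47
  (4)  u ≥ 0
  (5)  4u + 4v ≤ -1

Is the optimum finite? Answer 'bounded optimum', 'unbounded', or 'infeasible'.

The boundaries -2u + 7v = -77 and -2u + 12v = -47 meet at (119/2, 6), but that point violates 4u + 4v ≤ -1. Every candidate vertex is excluded by some other constraint, so the feasible region is empty.

infeasible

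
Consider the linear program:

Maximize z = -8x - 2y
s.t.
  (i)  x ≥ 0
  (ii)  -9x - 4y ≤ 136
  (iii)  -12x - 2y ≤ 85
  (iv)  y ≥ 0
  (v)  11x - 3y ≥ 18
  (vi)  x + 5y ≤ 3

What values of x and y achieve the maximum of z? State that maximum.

x = 18/11, y = 0, maximum z = -144/11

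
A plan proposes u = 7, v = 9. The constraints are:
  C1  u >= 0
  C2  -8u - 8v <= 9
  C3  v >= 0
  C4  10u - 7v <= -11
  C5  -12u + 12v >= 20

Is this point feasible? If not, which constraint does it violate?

Constraint C4: 10u - 7v = 7, which is not ≤ -11. All other constraints are satisfied.

not feasible — violates C4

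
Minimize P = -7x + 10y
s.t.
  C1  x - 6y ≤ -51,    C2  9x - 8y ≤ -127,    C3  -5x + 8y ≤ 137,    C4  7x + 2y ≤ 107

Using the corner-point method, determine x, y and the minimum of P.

Feasible corners and P = -7x + 10y:
  (-177/23, 166/23) → P = 2899/23
  (-207/11, 59/11) → P = 2039/11
  (5/2, 299/16) → P = 1355/8

The optimum lies where x - 6y = -51 and 9x - 8y = -127.
Solving simultaneously gives x = -177/23, y = 166/23.

x = -177/23, y = 166/23, minimum P = 2899/23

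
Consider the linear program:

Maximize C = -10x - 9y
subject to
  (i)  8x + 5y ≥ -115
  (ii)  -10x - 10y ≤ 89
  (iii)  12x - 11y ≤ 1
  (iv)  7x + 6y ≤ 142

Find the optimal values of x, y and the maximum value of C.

Extreme points and C = -10x - 9y:
  (-47/2, 73/5) → C = 518/5
  (-1400/13, 1941/13) → C = -3469/13
  (-969/230, -539/115) → C = 9696/115
  (1568/149, 1697/149) → C = -30953/149

At the optimal vertex, 8x + 5y = -115 and -10x - 10y = 89.
Solving simultaneously gives x = -47/2, y = 73/5.

x = -47/2, y = 73/5, maximum C = 518/5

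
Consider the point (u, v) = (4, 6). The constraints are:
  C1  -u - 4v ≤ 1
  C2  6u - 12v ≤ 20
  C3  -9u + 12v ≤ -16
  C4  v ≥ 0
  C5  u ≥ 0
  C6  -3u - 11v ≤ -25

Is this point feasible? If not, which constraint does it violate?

Constraint C3: -9u + 12v = 36, which is not ≤ -16. All other constraints are satisfied.

not feasible — violates C3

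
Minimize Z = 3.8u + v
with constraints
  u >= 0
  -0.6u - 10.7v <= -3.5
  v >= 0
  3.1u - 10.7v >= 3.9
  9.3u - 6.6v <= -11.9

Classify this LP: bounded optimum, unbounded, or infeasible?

infeasible

The boundaries u = 0 and 9.3u - 6.6v = -11.9 meet at (0, 119/66), but that point violates 3.1u - 10.7v ≥ 3.9. Every candidate vertex is excluded by some other constraint, so the feasible region is empty.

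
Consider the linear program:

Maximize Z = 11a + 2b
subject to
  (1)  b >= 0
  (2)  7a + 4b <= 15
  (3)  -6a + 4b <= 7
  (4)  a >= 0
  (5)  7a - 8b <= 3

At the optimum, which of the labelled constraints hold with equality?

(2) and (5)

Extreme points and Z = 11a + 2b:
  (0, 0) → Z = 0
  (3/7, 0) → Z = 33/7
  (8/13, 139/52) → Z = 315/26
  (11/7, 1) → Z = 135/7
  (0, 7/4) → Z = 7/2

The maximum is at (11/7, 1). Substituting into each constraint, equality holds for (2) and (5); the remaining constraints have slack.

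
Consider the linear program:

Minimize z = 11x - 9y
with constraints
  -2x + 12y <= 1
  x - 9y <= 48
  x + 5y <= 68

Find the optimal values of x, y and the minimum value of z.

x = -195/2, y = -97/6, minimum z = -927

Vertices and z = 11x - 9y:
  (-195/2, -97/6) → z = -927
  (811/22, 137/22) → z = 3844/11
  (426/7, 10/7) → z = 4596/7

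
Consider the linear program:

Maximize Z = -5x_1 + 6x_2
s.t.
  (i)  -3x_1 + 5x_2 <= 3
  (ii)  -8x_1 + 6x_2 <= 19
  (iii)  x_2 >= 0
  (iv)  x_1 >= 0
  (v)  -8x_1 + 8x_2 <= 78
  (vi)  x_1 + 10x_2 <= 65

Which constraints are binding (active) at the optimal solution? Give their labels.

(i) and (iv)

Vertices and Z = -5x_1 + 6x_2:
  (0, 3/5) → Z = 18/5
  (59/7, 198/35) → Z = -41/5
  (0, 0) → Z = 0
  (65, 0) → Z = -325

The maximum is at (0, 3/5). Substituting into each constraint, equality holds for (i) and (iv); the remaining constraints have slack.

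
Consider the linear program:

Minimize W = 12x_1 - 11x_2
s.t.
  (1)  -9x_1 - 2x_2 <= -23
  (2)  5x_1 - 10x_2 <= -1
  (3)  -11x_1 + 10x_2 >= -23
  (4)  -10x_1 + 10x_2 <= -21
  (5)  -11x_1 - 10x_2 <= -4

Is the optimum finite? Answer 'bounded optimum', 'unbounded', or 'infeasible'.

infeasible

The boundaries -9x_1 - 2x_2 = -23 and 5x_1 - 10x_2 = -1 meet at (57/25, 31/25), but that point violates -10x_1 + 10x_2 ≤ -21. Every candidate vertex is excluded by some other constraint, so the feasible region is empty.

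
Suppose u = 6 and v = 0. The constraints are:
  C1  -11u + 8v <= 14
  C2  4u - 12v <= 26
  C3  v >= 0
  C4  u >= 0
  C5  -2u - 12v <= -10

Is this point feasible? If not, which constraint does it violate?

C1: -66 ≤ 14 ✓
C2: 24 ≤ 26 ✓
C3: 0 ≥ 0 ✓
C4: 6 ≥ 0 ✓
C5: -12 ≤ -10 ✓

feasible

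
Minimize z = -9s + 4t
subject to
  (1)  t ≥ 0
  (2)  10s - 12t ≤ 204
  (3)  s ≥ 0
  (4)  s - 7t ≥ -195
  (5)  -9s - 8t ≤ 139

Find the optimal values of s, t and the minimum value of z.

Corner points and z = -9s + 4t:
  (102/5, 0) → z = -918/5
  (0, 0) → z = 0
  (1884/29, 1077/29) → z = -12648/29
  (0, 195/7) → z = 780/7

The binding constraints are 10s - 12t = 204 and s - 7t = -195.
Solving simultaneously gives s = 1884/29, t = 1077/29.

s = 1884/29, t = 1077/29, minimum z = -12648/29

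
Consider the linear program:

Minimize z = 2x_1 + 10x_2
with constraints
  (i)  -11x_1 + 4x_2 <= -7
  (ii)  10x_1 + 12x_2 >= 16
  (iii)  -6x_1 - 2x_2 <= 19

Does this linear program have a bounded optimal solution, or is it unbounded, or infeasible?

From the feasible point (37/43, 53/86), moving in the direction (12, -10) keeps every constraint satisfied while z decreases without bound.

unbounded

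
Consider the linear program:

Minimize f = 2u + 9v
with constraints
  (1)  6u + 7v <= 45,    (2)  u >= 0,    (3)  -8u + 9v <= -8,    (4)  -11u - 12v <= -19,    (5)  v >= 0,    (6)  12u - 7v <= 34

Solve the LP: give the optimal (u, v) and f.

u = 19/11, v = 0, minimum f = 38/11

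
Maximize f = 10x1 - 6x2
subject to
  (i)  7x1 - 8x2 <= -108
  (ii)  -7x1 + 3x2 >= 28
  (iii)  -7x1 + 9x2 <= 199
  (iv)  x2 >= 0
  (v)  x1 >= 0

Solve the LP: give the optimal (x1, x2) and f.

Extreme points and f = 10x1 - 6x2:
  (20/7, 16) → f = -472/7
  (0, 27/2) → f = -81
  (115/14, 57/2) → f = -622/7
  (0, 199/9) → f = -398/3

The optimum lies where 7x1 - 8x2 = -108 and -7x1 + 3x2 = 28.
Solving simultaneously gives x1 = 20/7, x2 = 16.

x1 = 20/7, x2 = 16, maximum f = -472/7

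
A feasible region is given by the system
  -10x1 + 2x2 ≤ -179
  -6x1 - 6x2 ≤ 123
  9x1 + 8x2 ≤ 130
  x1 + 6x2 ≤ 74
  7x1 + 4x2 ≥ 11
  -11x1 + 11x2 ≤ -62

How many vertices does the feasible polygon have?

4

Pairwise boundary intersections that survive every other constraint:
  (846/49, -311/98)
  (41/3, -127/6)
  (294, -629/2)
  (31, -103/2)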